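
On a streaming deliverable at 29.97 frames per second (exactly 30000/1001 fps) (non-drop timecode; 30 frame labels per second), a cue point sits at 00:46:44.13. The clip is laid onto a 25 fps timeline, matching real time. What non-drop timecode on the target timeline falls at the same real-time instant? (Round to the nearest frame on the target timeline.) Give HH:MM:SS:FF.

00:46:47:06

Source frame index: (0×3600 + 46×60 + 44) × 30 + 13 = 84133.
Real time: 84133 / (30000/1001) = 84217133/30000 s.
Target frame: (84217133/30000) × (25) = 84217133/1200 ≈ 70180.944 → 70181.
At 25 labels/s: frame 70181 → 00:46:47:06.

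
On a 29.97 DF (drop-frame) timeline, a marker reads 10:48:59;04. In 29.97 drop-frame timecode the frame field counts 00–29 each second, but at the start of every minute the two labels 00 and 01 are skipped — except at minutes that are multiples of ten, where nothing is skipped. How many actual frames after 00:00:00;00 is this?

Complete 10-minute blocks: 64, each 17982 frames → 1150848.
Remaining 8 whole minutes in the current block: 1800 + 7 × 1798 = 14386 frames.
Within the current minute: 59 × 30 + 4 − 2 = 1772 (labels ;00/;01 skipped at this minute). Total = 1150848 + 14386 + 1772 = 1167006.

1167006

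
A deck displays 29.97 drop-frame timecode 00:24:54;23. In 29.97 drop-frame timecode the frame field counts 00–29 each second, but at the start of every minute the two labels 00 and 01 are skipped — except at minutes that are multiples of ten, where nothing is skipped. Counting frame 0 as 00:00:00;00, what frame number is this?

44799

Complete 10-minute blocks: 2, each 17982 frames → 35964.
Remaining 4 whole minutes in the current block: 1800 + 3 × 1798 = 7194 frames.
Within the current minute: 54 × 30 + 23 − 2 = 1641 (labels ;00/;01 skipped at this minute). Total = 35964 + 7194 + 1641 = 44799.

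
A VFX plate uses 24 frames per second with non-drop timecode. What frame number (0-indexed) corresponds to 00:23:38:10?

Total seconds to the label: (0 × 3600 + 23 × 60 + 38) = 1418.
Frame index = 1418 × 24 + 10 = 34042.

frame 34042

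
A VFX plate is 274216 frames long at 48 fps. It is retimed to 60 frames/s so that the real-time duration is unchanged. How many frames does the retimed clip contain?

Target frames = source frames × (target rate / source rate) = 274216 × (60)/(48) = 274216 × 5/4 = 342770.

342770 frames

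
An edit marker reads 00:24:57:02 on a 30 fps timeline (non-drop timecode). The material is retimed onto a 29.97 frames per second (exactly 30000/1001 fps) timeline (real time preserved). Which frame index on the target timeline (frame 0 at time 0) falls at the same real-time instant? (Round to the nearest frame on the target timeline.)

Source frame index: (0×3600 + 24×60 + 57) × 30 + 2 = 44912.
Real time: 44912 / (30) = 22456/15 s.
Target frame: (22456/15) × (30000/1001) = 6416000/143 ≈ 44867.133 → 44867.

frame 44867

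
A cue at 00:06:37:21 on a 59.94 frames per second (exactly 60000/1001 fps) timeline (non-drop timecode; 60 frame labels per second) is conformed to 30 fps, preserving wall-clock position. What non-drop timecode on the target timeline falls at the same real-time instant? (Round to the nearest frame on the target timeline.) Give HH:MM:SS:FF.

00:06:37:22

Source frame index: (0×3600 + 6×60 + 37) × 60 + 21 = 23841.
Real time: 23841 / (60000/1001) = 7954947/20000 s.
Target frame: (7954947/20000) × (30) = 23864841/2000 ≈ 11932.421 → 11932.
At 30 labels/s: frame 11932 → 00:06:37:22.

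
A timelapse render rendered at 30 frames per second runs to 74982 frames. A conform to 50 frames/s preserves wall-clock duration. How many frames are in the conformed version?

124970 frames

Frames at target rate = 74982 × (50) / (30) = 124970.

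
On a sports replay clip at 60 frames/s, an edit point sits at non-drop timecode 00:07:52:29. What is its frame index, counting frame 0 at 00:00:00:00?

Total seconds to the label: (0 × 3600 + 7 × 60 + 52) = 472.
Frame index = 472 × 60 + 29 = 28349.

frame 28349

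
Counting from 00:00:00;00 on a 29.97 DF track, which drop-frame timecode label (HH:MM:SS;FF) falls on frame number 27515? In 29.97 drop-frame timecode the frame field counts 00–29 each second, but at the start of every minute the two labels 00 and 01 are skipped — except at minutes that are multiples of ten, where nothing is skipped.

Ten DF minutes hold 17982 frames, so frame 27515 lies in block 1 (frames 17982–35963) with 9533 frames into that block.
The block's first minute is 1800 frames and the rest 1798 each; 9533 frames reaches minute 5, so 1 × 18 + 5 × 2 = 28 labels have been skipped so far.
Adding those back, label number 27515 + 28 = 27543 at 30 labels/s is 918 s + 3 f = 0 h 15 min 18 s frame 3, i.e. 00:15:18;03.

00:15:18;03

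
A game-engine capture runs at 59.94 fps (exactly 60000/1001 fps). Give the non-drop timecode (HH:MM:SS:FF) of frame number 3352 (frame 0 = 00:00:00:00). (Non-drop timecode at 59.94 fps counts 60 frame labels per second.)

00:00:55:52

3352 ÷ 60 = 55 full seconds, remainder 52 frames.
55 s = 0 h 0 min 55 s.
Timecode: 00:00:55:52.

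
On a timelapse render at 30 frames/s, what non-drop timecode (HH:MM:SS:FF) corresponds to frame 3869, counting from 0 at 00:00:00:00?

3869 ÷ 30 = 128 full seconds, remainder 29 frames.
128 s = 0 h 2 min 8 s.
Timecode: 00:02:08:29.

00:02:08:29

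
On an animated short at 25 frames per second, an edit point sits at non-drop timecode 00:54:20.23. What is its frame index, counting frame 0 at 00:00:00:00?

Total seconds to the label: (0 × 3600 + 54 × 60 + 20) = 3260.
Frame index = 3260 × 25 + 23 = 81523.

frame 81523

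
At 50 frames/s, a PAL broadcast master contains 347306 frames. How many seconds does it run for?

Running time = 347306 / (50) = 6946.12 s.

6946.12 seconds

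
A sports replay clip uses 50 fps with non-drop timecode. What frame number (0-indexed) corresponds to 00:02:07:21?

frame 6371

Total seconds to the label: (0 × 3600 + 2 × 60 + 7) = 127.
Frame index = 127 × 50 + 21 = 6371.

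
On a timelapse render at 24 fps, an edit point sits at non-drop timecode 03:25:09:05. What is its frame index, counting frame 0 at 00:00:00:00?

frame 295421

Total seconds to the label: (3 × 3600 + 25 × 60 + 9) = 12309.
Frame index = 12309 × 24 + 5 = 295421.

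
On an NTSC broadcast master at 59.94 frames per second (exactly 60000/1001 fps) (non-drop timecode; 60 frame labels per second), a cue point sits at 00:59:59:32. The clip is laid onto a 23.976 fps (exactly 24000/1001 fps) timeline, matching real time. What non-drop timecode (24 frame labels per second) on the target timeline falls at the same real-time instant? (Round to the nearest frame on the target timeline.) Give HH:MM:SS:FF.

Source frame index: (0×3600 + 59×60 + 59) × 60 + 32 = 215972.
Real time: 215972 / (60000/1001) = 54046993/15000 s.
Target frame: (54046993/15000) × (24000/1001) = 431944/5 ≈ 86388.800 → 86389.
At 24 labels/s: frame 86389 → 00:59:59:13.

00:59:59:13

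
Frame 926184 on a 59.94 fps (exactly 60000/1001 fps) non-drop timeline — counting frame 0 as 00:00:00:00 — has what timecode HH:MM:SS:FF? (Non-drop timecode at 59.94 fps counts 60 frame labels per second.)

926184 ÷ 60 = 15436 full seconds, remainder 24 frames.
15436 s = 4 h 17 min 16 s.
Timecode: 04:17:16:24.

04:17:16:24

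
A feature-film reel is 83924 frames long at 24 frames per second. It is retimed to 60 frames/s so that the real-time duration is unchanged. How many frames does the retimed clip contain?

Target frames = source frames × (target rate / source rate) = 83924 × (60)/(24) = 83924 × 5/2 = 209810.

209810 frames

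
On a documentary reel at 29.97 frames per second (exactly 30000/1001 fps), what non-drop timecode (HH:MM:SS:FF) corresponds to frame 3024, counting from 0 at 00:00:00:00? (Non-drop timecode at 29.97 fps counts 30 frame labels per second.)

00:01:40:24

3024 ÷ 30 = 100 full seconds, remainder 24 frames.
100 s = 0 h 1 min 40 s.
Timecode: 00:01:40:24.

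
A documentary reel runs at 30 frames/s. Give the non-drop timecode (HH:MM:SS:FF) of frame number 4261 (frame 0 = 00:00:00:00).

4261 ÷ 30 = 142 full seconds, remainder 1 frame.
142 s = 0 h 2 min 22 s.
Timecode: 00:02:22:01.

00:02:22:01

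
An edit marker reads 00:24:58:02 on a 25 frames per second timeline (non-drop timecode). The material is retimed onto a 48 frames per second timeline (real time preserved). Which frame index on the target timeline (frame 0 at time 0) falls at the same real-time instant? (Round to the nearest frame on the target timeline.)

Source frame index: (0×3600 + 24×60 + 58) × 25 + 2 = 37452.
Real time: 37452 / (25) = 37452/25 s.
Target frame: (37452/25) × (48) = 1797696/25 ≈ 71907.840 → 71908.

frame 71908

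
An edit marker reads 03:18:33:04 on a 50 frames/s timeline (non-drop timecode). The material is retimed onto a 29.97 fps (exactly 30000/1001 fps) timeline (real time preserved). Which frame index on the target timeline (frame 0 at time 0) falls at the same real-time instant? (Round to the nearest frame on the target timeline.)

Source frame index: (3×3600 + 18×60 + 33) × 50 + 4 = 595654.
Real time: 595654 / (50) = 297827/25 s.
Target frame: (297827/25) × (30000/1001) = 357392400/1001 ≈ 357035.365 → 357035.

frame 357035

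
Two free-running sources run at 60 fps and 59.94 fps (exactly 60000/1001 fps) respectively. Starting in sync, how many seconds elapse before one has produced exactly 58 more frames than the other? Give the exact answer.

The gap grows by |60000/1001 − 60| = 60/1001 frames per second.
Time for a 58-frame gap: 58 ÷ (60/1001) = 29029/30 s.

29029/30 seconds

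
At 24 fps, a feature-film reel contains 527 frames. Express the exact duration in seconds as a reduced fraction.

Running time = 527 ÷ (24) = 527 × 1/24 = 527/24 s.

527/24 seconds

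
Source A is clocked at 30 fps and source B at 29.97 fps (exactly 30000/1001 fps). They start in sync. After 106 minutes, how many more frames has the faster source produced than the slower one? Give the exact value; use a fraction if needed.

106 min = 6360 s.
A emits 30 × 6360 = 190800 frames; B emits 30000/1001 × 6360 = 190800000/1001.
Difference = 190800/1001 frames (≈ 190.6094); B is behind A.

190800/1001 frames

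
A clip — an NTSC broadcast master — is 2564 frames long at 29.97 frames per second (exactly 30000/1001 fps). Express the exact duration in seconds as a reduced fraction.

641641/7500 seconds

Running time = 2564 ÷ (30000/1001) = 2564 × 1001/30000 = 641641/7500 s.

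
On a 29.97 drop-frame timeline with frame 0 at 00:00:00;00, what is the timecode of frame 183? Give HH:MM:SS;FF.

00:00:06;03

Each 10-minute DF block holds 10 × 60 × 30 − 9 × 2 = 17982 frames. 183 ÷ 17982 → 0 full blocks, remainder 183.
Within the partial block the first minute is 1800 frames and each further minute 1798, so 0 further minute boundaries passed. Total skipped labels = 18 × 0 + 2 × 0 = 0.
Non-drop label index = 183 + 0 = 183; at 30 labels/s that is 00:00:06:03, i.e. DF 00:00:06;03.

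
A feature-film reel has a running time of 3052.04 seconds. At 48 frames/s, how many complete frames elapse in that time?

146497 frames

Frames = 3052.04 × 48 = 3662448/25 ≈ 146497.9200.
Complete frames: 146497.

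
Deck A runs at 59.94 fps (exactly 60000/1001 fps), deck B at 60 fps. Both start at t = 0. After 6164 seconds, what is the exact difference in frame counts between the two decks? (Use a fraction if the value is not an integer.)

369840/1001 frames

A emits 60000/1001 × 6164 = 369840000/1001 frames; B emits 60 × 6164 = 369840.
Difference = 369840/1001 frames (≈ 369.4705); B is ahead of A.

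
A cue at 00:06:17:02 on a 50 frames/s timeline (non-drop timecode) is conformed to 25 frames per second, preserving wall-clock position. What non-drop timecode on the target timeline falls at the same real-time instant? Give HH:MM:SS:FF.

Source frame index: (0×3600 + 6×60 + 17) × 50 + 2 = 18852.
Real time: 18852 / (50) = 9426/25 s.
Target frame: (9426/25) × (25) = 9426.
At 25 labels/s: frame 9426 → 00:06:17:01.

00:06:17:01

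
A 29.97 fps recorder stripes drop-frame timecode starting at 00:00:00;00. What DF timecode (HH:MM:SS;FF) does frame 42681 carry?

Ten DF minutes hold 17982 frames, so frame 42681 lies in block 2 (frames 35964–53945) with 6717 frames into that block.
The block's first minute is 1800 frames and the rest 1798 each; 6717 frames reaches minute 3, so 2 × 18 + 3 × 2 = 42 labels have been skipped so far.
Adding those back, label number 42681 + 42 = 42723 at 30 labels/s is 1424 s + 3 f = 0 h 23 min 44 s frame 3, i.e. 00:23:44;03.

00:23:44;03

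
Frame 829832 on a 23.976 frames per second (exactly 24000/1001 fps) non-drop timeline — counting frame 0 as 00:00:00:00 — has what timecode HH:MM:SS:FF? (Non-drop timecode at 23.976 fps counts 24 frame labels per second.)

829832 ÷ 24 = 34576 full seconds, remainder 8 frames.
34576 s = 9 h 36 min 16 s.
Timecode: 09:36:16:08.

09:36:16:08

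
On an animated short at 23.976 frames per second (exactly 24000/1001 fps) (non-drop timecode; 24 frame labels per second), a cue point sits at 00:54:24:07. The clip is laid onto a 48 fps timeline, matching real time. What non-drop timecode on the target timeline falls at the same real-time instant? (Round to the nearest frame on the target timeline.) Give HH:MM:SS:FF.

00:54:27:27

Source frame index: (0×3600 + 54×60 + 24) × 24 + 7 = 78343.
Real time: 78343 / (24000/1001) = 78421343/24000 s.
Target frame: (78421343/24000) × (48) = 78421343/500 ≈ 156842.686 → 156843.
At 48 labels/s: frame 156843 → 00:54:27:27.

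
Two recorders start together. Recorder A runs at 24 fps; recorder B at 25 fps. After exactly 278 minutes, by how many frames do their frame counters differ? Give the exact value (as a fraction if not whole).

16680 frames

278 min = 16680 s.
A emits 24 × 16680 = 400320 frames; B emits 25 × 16680 = 417000.
Difference = 16680 frames; B is ahead of A.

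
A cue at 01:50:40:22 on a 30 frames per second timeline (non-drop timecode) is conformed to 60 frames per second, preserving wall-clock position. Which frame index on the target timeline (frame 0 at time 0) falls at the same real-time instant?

Source frame index: (1×3600 + 50×60 + 40) × 30 + 22 = 199222.
Real time: 199222 / (30) = 99611/15 s.
Target frame: (99611/15) × (60) = 398444.

frame 398444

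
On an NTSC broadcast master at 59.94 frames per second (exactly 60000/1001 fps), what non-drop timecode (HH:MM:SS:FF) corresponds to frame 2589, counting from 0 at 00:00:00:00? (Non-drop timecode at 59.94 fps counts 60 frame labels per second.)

00:00:43:09

2589 ÷ 60 = 43 full seconds, remainder 9 frames.
43 s = 0 h 0 min 43 s.
Timecode: 00:00:43:09.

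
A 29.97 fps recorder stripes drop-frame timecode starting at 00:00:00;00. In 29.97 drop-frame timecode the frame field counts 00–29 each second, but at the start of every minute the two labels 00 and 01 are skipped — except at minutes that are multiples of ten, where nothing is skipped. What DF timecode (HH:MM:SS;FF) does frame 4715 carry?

00:02:37;09

Ten DF minutes hold 17982 frames, so frame 4715 lies in block 0 (frames 0–17981) with 4715 frames into that block.
The block's first minute is 1800 frames and the rest 1798 each; 4715 frames reaches minute 2, so 0 × 18 + 2 × 2 = 4 labels have been skipped so far.
Adding those back, label number 4715 + 4 = 4719 at 30 labels/s is 157 s + 9 f = 0 h 2 min 37 s frame 9, i.e. 00:02:37;09.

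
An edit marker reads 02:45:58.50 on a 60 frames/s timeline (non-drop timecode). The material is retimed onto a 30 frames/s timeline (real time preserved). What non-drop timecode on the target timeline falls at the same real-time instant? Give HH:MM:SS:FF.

Source frame index: (2×3600 + 45×60 + 58) × 60 + 50 = 597530.
Real time: 597530 / (60) = 59753/6 s.
Target frame: (59753/6) × (30) = 298765.
At 30 labels/s: frame 298765 → 02:45:58:25.

02:45:58:25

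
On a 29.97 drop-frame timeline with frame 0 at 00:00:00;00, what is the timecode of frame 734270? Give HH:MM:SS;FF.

06:48:20;06

Each 10-minute DF block holds 10 × 60 × 30 − 9 × 2 = 17982 frames. 734270 ÷ 17982 → 40 full blocks, remainder 14990.
Within the partial block the first minute is 1800 frames and each further minute 1798, so 8 further minute boundaries passed. Total skipped labels = 18 × 40 + 2 × 8 = 736.
Non-drop label index = 734270 + 736 = 735006; at 30 labels/s that is 06:48:20:06, i.e. DF 06:48:20;06.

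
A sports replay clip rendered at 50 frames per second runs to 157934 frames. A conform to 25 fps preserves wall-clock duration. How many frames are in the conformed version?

78967 frames

Frames at target rate = 157934 × (25) / (50) = 78967.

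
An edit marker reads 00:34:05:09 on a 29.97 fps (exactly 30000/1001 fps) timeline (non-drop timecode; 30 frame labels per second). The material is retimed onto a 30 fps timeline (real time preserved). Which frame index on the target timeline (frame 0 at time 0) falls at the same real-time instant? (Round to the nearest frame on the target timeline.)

frame 61420

Source frame index: (0×3600 + 34×60 + 5) × 30 + 9 = 61359.
Real time: 61359 / (30000/1001) = 20473453/10000 s.
Target frame: (20473453/10000) × (30) = 61420359/1000 ≈ 61420.359 → 61420.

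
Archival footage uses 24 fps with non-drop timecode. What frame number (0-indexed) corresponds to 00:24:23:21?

35133

Total seconds to the label: (0 × 3600 + 24 × 60 + 23) = 1463.
Frame index = 1463 × 24 + 21 = 35133.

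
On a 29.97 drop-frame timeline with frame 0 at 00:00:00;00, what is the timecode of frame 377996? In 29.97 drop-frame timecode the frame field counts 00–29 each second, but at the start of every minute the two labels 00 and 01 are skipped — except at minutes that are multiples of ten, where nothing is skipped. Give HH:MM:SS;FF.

Each 10-minute DF block holds 10 × 60 × 30 − 9 × 2 = 17982 frames. 377996 ÷ 17982 → 21 full blocks, remainder 374.
Within the partial block the first minute is 1800 frames and each further minute 1798, so 0 further minute boundaries passed. Total skipped labels = 18 × 21 + 2 × 0 = 378.
Non-drop label index = 377996 + 378 = 378374; at 30 labels/s that is 03:30:12:14, i.e. DF 03:30:12;14.

03:30:12;14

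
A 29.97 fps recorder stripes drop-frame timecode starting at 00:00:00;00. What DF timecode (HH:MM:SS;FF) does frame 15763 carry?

00:08:45;29

Each 10-minute DF block holds 10 × 60 × 30 − 9 × 2 = 17982 frames. 15763 ÷ 17982 → 0 full blocks, remainder 15763.
Within the partial block the first minute is 1800 frames and each further minute 1798, so 8 further minute boundaries passed. Total skipped labels = 18 × 0 + 2 × 8 = 16.
Non-drop label index = 15763 + 16 = 15779; at 30 labels/s that is 00:08:45:29, i.e. DF 00:08:45;29.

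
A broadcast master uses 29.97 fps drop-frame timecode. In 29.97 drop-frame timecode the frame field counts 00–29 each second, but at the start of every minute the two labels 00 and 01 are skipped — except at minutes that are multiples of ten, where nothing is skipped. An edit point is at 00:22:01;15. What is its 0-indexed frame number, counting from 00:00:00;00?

As if non-drop at 30 labels/s: (0 × 3600 + 22 × 60 + 1) × 30 + 15 = 39645.
Minute boundaries passed: 22; those not divisible by 10: 22 − 2 = 20; dropped labels = 2 × 20 = 40.
Actual frame index = 39645 − 40 = 39605.

39605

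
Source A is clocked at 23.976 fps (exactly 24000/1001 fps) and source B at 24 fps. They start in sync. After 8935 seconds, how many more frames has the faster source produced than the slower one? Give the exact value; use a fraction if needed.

214440/1001 frames

A emits 24000/1001 × 8935 = 214440000/1001 frames; B emits 24 × 8935 = 214440.
Difference = 214440/1001 frames (≈ 214.2258); B is ahead of A.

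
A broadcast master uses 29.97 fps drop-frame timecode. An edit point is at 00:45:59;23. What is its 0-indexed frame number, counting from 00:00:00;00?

82711

As if non-drop at 30 labels/s: (0 × 3600 + 45 × 60 + 59) × 30 + 23 = 82793.
Minute boundaries passed: 45; those not divisible by 10: 45 − 4 = 41; dropped labels = 2 × 41 = 82.
Actual frame index = 82793 − 82 = 82711.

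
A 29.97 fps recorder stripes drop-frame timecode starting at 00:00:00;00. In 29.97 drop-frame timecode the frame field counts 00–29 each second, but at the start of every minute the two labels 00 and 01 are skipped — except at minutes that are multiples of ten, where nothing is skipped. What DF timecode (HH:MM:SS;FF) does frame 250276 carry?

Ten DF minutes hold 17982 frames, so frame 250276 lies in block 13 (frames 233766–251747) with 16510 frames into that block.
The block's first minute is 1800 frames and the rest 1798 each; 16510 frames reaches minute 9, so 13 × 18 + 9 × 2 = 252 labels have been skipped so far.
Adding those back, label number 250276 + 252 = 250528 at 30 labels/s is 8350 s + 28 f = 2 h 19 min 10 s frame 28, i.e. 02:19:10;28.

02:19:10;28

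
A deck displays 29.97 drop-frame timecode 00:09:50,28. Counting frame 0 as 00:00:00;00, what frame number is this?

17710

As if non-drop at 30 labels/s: (0 × 3600 + 9 × 60 + 50) × 30 + 28 = 17728.
Minute boundaries passed: 9; those not divisible by 10: 9 − 0 = 9; dropped labels = 2 × 9 = 18.
Actual frame index = 17728 − 18 = 17710.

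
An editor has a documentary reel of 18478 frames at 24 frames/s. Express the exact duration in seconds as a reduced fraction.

9239/12 seconds

Running time = 18478 ÷ (24) = 18478 × 1/24 = 9239/12 s.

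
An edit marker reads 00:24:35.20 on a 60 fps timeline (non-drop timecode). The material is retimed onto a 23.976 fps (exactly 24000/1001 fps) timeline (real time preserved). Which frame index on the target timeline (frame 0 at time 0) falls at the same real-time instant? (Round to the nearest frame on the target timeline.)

Source frame index: (0×3600 + 24×60 + 35) × 60 + 20 = 88520.
Real time: 88520 / (60) = 4426/3 s.
Target frame: (4426/3) × (24000/1001) = 35408000/1001 ≈ 35372.627 → 35373.

frame 35373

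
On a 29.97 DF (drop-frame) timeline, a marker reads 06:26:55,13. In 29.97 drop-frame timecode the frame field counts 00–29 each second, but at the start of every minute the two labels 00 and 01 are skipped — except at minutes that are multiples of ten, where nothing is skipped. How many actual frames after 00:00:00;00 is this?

Complete 10-minute blocks: 38, each 17982 frames → 683316.
Remaining 6 whole minutes in the current block: 1800 + 5 × 1798 = 10790 frames.
Within the current minute: 55 × 30 + 13 − 2 = 1661 (labels ;00/;01 skipped at this minute). Total = 683316 + 10790 + 1661 = 695767.

695767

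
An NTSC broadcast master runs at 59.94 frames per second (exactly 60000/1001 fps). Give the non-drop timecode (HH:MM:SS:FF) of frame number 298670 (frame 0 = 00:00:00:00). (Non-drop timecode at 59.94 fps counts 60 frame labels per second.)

01:22:57:50

298670 ÷ 60 = 4977 full seconds, remainder 50 frames.
4977 s = 1 h 22 min 57 s.
Timecode: 01:22:57:50.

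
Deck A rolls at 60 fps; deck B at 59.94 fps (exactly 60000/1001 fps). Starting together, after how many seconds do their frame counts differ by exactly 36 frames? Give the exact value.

600.6 seconds

The gap grows by |60000/1001 − 60| = 60/1001 frames per second.
Time for a 36-frame gap: 36 ÷ (60/1001) = 600.6 s.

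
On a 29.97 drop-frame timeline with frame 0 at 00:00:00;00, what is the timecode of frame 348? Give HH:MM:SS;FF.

Ten DF minutes hold 17982 frames, so frame 348 lies in block 0 (frames 0–17981) with 348 frames into that block.
The block's first minute is 1800 frames and the rest 1798 each; 348 frames reaches minute 0, so 0 × 18 + 0 × 2 = 0 labels have been skipped so far.
Adding those back, label number 348 + 0 = 348 at 30 labels/s is 11 s + 18 f = 0 h 0 min 11 s frame 18, i.e. 00:00:11;18.

00:00:11;18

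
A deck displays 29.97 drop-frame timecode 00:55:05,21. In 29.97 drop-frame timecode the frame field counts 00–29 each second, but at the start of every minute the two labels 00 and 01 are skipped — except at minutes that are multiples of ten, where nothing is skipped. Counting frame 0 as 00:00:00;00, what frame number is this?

As if non-drop at 30 labels/s: (0 × 3600 + 55 × 60 + 5) × 30 + 21 = 99171.
Minute boundaries passed: 55; those not divisible by 10: 55 − 5 = 50; dropped labels = 2 × 50 = 100.
Actual frame index = 99171 − 100 = 99071.

99071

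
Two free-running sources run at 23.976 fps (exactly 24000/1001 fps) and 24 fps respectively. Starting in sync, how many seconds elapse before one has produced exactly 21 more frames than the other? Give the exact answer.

The gap grows by |24 − 24000/1001| = 24/1001 frames per second.
Time for a 21-frame gap: 21 ÷ (24/1001) = 875.875 s.

875.875 seconds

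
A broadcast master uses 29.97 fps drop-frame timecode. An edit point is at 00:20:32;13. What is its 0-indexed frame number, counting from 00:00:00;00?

As if non-drop at 30 labels/s: (0 × 3600 + 20 × 60 + 32) × 30 + 13 = 36973.
Minute boundaries passed: 20; those not divisible by 10: 20 − 2 = 18; dropped labels = 2 × 18 = 36.
Actual frame index = 36973 − 36 = 36937.

36937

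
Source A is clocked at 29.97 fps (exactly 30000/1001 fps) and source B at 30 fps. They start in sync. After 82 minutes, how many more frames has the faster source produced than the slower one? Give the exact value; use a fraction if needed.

82 min = 4920 s.
A emits 30000/1001 × 4920 = 147600000/1001 frames; B emits 30 × 4920 = 147600.
Difference = 147600/1001 frames (≈ 147.4525); B is ahead of A.

147600/1001 frames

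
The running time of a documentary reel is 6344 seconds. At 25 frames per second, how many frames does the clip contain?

Frames = 6344 × 25 = 158600.

158600 frames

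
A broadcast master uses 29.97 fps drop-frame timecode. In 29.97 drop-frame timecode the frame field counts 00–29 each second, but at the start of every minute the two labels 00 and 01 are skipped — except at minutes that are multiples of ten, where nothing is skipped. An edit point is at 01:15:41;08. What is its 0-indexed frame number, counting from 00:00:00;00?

As if non-drop at 30 labels/s: (1 × 3600 + 15 × 60 + 41) × 30 + 8 = 136238.
Minute boundaries passed: 75; those not divisible by 10: 75 − 7 = 68; dropped labels = 2 × 68 = 136.
Actual frame index = 136238 − 136 = 136102.

136102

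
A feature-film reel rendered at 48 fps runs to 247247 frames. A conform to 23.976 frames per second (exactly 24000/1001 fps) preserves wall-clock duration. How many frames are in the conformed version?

123500 frames

Target frames = source frames × (target rate / source rate) = 247247 × (24000/1001)/(48) = 247247 × 500/1001 = 123500.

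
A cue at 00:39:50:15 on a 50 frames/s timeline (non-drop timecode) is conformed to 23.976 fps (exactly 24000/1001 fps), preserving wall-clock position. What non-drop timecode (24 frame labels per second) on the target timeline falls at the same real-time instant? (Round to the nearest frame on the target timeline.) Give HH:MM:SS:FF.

00:39:47:22

Source frame index: (0×3600 + 39×60 + 50) × 50 + 15 = 119515.
Real time: 119515 / (50) = 23903/10 s.
Target frame: (23903/10) × (24000/1001) = 5215200/91 ≈ 57309.890 → 57310.
At 24 labels/s: frame 57310 → 00:39:47:22.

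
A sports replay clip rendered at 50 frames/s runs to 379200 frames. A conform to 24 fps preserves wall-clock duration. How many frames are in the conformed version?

Target frames = source frames × (target rate / source rate) = 379200 × (24)/(50) = 379200 × 12/25 = 182016.

182016 frames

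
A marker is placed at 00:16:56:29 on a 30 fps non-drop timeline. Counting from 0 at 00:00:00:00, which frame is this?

30509

Total seconds to the label: (0 × 3600 + 16 × 60 + 56) = 1016.
Frame index = 1016 × 30 + 29 = 30509.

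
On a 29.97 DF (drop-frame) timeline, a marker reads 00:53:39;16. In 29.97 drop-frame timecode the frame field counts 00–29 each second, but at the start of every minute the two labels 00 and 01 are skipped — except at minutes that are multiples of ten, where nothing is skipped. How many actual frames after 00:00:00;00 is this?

96490

As if non-drop at 30 labels/s: (0 × 3600 + 53 × 60 + 39) × 30 + 16 = 96586.
Minute boundaries passed: 53; those not divisible by 10: 53 − 5 = 48; dropped labels = 2 × 48 = 96.
Actual frame index = 96586 − 96 = 96490.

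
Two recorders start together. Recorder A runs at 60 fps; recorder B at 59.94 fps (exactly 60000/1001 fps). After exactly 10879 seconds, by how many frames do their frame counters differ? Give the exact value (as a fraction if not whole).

59340/91 frames

A emits 60 × 10879 = 652740 frames; B emits 60000/1001 × 10879 = 59340000/91.
Difference = 59340/91 frames (≈ 652.0879); B is behind A.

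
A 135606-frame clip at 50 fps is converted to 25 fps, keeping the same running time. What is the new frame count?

67803 frames

Target frames = source frames × (target rate / source rate) = 135606 × (25)/(50) = 135606 × 1/2 = 67803.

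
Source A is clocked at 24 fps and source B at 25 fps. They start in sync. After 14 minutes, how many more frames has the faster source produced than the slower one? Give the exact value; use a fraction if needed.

14 min = 840 s.
A emits 24 × 840 = 20160 frames; B emits 25 × 840 = 21000.
Difference = 840 frames; B is ahead of A.

840 frames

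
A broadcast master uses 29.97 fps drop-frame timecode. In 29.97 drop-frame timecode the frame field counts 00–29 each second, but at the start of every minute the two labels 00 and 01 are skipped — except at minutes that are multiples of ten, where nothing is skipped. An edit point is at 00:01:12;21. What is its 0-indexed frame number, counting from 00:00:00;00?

Complete 10-minute blocks: 0, each 17982 frames → 0.
Remaining 1 whole minute in the current block: 1800 + 0 × 1798 = 1800 frames.
Within the current minute: 12 × 30 + 21 − 2 = 379 (labels ;00/;01 skipped at this minute). Total = 0 + 1800 + 379 = 2179.

2179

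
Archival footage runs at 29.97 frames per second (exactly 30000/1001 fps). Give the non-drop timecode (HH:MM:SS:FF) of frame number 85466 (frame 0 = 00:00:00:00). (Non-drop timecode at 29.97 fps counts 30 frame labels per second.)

85466 ÷ 30 = 2848 full seconds, remainder 26 frames.
2848 s = 0 h 47 min 28 s.
Timecode: 00:47:28:26.

00:47:28:26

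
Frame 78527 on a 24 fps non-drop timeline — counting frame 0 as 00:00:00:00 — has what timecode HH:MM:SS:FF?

00:54:31:23

78527 ÷ 24 = 3271 full seconds, remainder 23 frames.
3271 s = 0 h 54 min 31 s.
Timecode: 00:54:31:23.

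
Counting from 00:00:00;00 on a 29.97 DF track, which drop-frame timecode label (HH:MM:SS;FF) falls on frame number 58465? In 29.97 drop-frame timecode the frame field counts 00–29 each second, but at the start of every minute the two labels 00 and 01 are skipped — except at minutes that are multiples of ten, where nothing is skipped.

Each 10-minute DF block holds 10 × 60 × 30 − 9 × 2 = 17982 frames. 58465 ÷ 17982 → 3 full blocks, remainder 4519.
Within the partial block the first minute is 1800 frames and each further minute 1798, so 2 further minute boundaries passed. Total skipped labels = 18 × 3 + 2 × 2 = 58.
Non-drop label index = 58465 + 58 = 58523; at 30 labels/s that is 00:32:30:23, i.e. DF 00:32:30;23.

00:32:30;23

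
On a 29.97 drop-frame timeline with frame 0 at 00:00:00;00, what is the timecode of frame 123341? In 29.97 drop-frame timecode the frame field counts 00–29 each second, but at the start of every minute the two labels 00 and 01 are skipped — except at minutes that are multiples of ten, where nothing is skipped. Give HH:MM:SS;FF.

01:08:35;15

Ten DF minutes hold 17982 frames, so frame 123341 lies in block 6 (frames 107892–125873) with 15449 frames into that block.
The block's first minute is 1800 frames and the rest 1798 each; 15449 frames reaches minute 8, so 6 × 18 + 8 × 2 = 124 labels have been skipped so far.
Adding those back, label number 123341 + 124 = 123465 at 30 labels/s is 4115 s + 15 f = 1 h 8 min 35 s frame 15, i.e. 01:08:35;15.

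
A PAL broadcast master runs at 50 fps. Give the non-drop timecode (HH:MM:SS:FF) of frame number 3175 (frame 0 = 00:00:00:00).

00:01:03:25

3175 ÷ 50 = 63 full seconds, remainder 25 frames.
63 s = 0 h 1 min 3 s.
Timecode: 00:01:03:25.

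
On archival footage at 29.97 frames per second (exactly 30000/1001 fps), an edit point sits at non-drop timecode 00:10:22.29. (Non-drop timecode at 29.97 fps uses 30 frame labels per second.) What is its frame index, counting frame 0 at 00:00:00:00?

18689

Total seconds to the label: (0 × 3600 + 10 × 60 + 22) = 622.
Frame index = 622 × 30 + 29 = 18689.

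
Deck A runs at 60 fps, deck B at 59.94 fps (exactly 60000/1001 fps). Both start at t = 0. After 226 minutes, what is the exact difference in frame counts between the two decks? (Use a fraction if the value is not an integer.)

813600/1001 frames

226 min = 13560 s.
A emits 60 × 13560 = 813600 frames; B emits 60000/1001 × 13560 = 813600000/1001.
Difference = 813600/1001 frames (≈ 812.7872); B is behind A.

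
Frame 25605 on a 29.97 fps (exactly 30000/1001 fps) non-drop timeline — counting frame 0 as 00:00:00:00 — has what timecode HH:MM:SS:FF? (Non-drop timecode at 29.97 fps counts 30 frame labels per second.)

00:14:13:15

25605 ÷ 30 = 853 full seconds, remainder 15 frames.
853 s = 0 h 14 min 13 s.
Timecode: 00:14:13:15.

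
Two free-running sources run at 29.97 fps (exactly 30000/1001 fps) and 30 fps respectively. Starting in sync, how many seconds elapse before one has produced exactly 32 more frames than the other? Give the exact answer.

16016/15 seconds

The gap grows by |30 − 30000/1001| = 30/1001 frames per second.
Time for a 32-frame gap: 32 ÷ (30/1001) = 16016/15 s.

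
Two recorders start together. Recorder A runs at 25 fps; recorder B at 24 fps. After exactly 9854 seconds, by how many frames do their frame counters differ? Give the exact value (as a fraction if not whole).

9854 frames

A emits 25 × 9854 = 246350 frames; B emits 24 × 9854 = 236496.
Difference = 9854 frames; B is behind A.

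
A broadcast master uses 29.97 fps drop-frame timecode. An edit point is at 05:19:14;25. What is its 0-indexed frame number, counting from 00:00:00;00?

574069

Complete 10-minute blocks: 31, each 17982 frames → 557442.
Remaining 9 whole minutes in the current block: 1800 + 8 × 1798 = 16184 frames.
Within the current minute: 14 × 30 + 25 − 2 = 443 (labels ;00/;01 skipped at this minute). Total = 557442 + 16184 + 443 = 574069.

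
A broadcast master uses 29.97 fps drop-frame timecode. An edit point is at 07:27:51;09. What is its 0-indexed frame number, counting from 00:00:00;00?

805333

As if non-drop at 30 labels/s: (7 × 3600 + 27 × 60 + 51) × 30 + 9 = 806139.
Minute boundaries passed: 447; those not divisible by 10: 447 − 44 = 403; dropped labels = 2 × 403 = 806.
Actual frame index = 806139 − 806 = 805333.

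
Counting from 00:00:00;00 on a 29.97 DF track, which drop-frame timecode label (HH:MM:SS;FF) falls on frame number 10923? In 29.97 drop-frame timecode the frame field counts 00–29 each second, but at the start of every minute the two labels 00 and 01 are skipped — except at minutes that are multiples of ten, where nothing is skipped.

Each 10-minute DF block holds 10 × 60 × 30 − 9 × 2 = 17982 frames. 10923 ÷ 17982 → 0 full blocks, remainder 10923.
Within the partial block the first minute is 1800 frames and each further minute 1798, so 6 further minute boundaries passed. Total skipped labels = 18 × 0 + 2 × 6 = 12.
Non-drop label index = 10923 + 12 = 10935; at 30 labels/s that is 00:06:04:15, i.e. DF 00:06:04;15.

00:06:04;15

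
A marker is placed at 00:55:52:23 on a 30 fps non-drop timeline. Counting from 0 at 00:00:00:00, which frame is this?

100583

Total seconds to the label: (0 × 3600 + 55 × 60 + 52) = 3352.
Frame index = 3352 × 30 + 23 = 100583.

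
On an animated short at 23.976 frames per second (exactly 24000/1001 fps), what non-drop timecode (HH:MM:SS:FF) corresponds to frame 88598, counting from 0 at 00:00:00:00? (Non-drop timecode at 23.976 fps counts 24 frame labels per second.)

01:01:31:14

88598 ÷ 24 = 3691 full seconds, remainder 14 frames.
3691 s = 1 h 1 min 31 s.
Timecode: 01:01:31:14.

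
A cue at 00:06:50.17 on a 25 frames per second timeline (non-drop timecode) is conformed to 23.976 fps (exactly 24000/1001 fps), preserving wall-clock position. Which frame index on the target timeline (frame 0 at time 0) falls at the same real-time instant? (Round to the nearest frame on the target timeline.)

Source frame index: (0×3600 + 6×60 + 50) × 25 + 17 = 10267.
Real time: 10267 / (25) = 10267/25 s.
Target frame: (10267/25) × (24000/1001) = 9856320/1001 ≈ 9846.474 → 9846.

frame 9846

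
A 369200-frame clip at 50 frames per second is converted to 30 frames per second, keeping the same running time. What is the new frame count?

221520 frames

Frames at target rate = 369200 × (30) / (50) = 221520.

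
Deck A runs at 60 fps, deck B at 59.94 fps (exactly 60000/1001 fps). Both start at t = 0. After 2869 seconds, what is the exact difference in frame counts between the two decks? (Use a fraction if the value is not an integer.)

172140/1001 frames

A emits 60 × 2869 = 172140 frames; B emits 60000/1001 × 2869 = 172140000/1001.
Difference = 172140/1001 frames (≈ 171.9680); B is behind A.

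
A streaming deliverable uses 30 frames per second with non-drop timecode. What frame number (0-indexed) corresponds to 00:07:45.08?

13958

Total seconds to the label: (0 × 3600 + 7 × 60 + 45) = 465.
Frame index = 465 × 30 + 8 = 13958.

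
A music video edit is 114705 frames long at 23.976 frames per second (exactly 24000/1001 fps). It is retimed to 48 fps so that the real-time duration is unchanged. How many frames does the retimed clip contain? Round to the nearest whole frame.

Frames at target rate = 114705 × (48) / (24000/1001) = 22963941/100 ≈ 229639.410.
Nearest whole frame: 229639.

229639 frames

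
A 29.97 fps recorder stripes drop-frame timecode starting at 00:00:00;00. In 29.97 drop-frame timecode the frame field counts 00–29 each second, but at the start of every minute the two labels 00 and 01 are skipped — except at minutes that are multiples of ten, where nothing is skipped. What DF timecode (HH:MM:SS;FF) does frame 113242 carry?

01:02:58;14

Ten DF minutes hold 17982 frames, so frame 113242 lies in block 6 (frames 107892–125873) with 5350 frames into that block.
The block's first minute is 1800 frames and the rest 1798 each; 5350 frames reaches minute 2, so 6 × 18 + 2 × 2 = 112 labels have been skipped so far.
Adding those back, label number 113242 + 112 = 113354 at 30 labels/s is 3778 s + 14 f = 1 h 2 min 58 s frame 14, i.e. 01:02:58;14.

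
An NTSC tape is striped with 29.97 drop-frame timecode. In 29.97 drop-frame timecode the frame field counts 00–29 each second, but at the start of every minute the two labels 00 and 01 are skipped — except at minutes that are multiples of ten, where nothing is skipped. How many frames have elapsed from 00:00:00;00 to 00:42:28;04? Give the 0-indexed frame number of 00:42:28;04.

As if non-drop at 30 labels/s: (0 × 3600 + 42 × 60 + 28) × 30 + 4 = 76444.
Minute boundaries passed: 42; those not divisible by 10: 42 − 4 = 38; dropped labels = 2 × 38 = 76.
Actual frame index = 76444 − 76 = 76368.

76368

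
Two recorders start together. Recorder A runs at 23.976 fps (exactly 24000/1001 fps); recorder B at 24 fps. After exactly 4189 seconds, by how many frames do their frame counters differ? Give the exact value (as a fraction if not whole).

100536/1001 frames

A emits 24000/1001 × 4189 = 100536000/1001 frames; B emits 24 × 4189 = 100536.
Difference = 100536/1001 frames (≈ 100.4356); B is ahead of A.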